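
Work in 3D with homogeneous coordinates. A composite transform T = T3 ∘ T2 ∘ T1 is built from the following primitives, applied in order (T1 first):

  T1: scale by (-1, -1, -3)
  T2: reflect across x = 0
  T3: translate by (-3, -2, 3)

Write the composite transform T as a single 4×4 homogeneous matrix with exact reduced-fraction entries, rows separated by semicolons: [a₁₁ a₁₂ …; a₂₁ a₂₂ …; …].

T1 = [-1 0 0 0; 0 -1 0 0; 0 0 -3 0; 0 0 0 1]
T2·T1 = [1 0 0 0; 0 -1 0 0; 0 0 -3 0; 0 0 0 1]
T3·…·T1 = [1 0 0 -3; 0 -1 0 -2; 0 0 -3 3; 0 0 0 1]

T = [1 0 0 -3; 0 -1 0 -2; 0 0 -3 3; 0 0 0 1]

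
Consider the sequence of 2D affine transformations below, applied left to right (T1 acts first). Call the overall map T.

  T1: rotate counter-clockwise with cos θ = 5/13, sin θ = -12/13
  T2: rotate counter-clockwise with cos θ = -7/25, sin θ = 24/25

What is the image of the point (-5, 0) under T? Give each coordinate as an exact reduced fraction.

T(p) = (-253/65, -204/65)

T1 rotate counter-clockwise with cos θ = 5/13, sin θ = -12/13: (-5, 0) → (-25/13, 60/13)
T2 rotate counter-clockwise with cos θ = -7/25, sin θ = 24/25: (-25/13, 60/13) → (-253/65, -204/65)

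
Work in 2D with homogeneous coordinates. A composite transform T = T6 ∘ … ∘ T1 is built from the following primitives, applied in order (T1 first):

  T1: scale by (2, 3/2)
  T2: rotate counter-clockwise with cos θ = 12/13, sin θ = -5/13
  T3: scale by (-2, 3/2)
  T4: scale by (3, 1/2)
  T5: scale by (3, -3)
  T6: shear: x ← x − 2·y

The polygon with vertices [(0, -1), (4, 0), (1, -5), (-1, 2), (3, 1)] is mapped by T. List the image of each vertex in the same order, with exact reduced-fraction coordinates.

image vertices: (54/13, 81/26), (-1908/13, 90/13), (-207/13, 225/13), (369/13, -207/26), (-1485/13, 27/13)

T1 scale by (2, 3/2): (0, -1) → (0, -3/2); (4, 0) → (8, 0); (1, -5) → (2, -15/2); (-1, 2) → (-2, 3); (3, 1) → (6, 3/2)
T2 rotate counter-clockwise with cos θ = 12/13, sin θ = -5/13: (0, -3/2) → (-15/26, -18/13); (8, 0) → (96/13, -40/13); (2, -15/2) → (-27/26, -100/13); (-2, 3) → (-9/13, 46/13); (6, 3/2) → (159/26, -12/13)
T3 scale by (-2, 3/2): (-15/26, -18/13) → (15/13, -27/13); (96/13, -40/13) → (-192/13, -60/13); (-27/26, -100/13) → (27/13, -150/13); (-9/13, 46/13) → (18/13, 69/13); (159/26, -12/13) → (-159/13, -18/13)
T4 scale by (3, 1/2): (15/13, -27/13) → (45/13, -27/26); (-192/13, -60/13) → (-576/13, -30/13); (27/13, -150/13) → (81/13, -75/13); (18/13, 69/13) → (54/13, 69/26); (-159/13, -18/13) → (-477/13, -9/13)
T5 scale by (3, -3): (45/13, -27/26) → (135/13, 81/26); (-576/13, -30/13) → (-1728/13, 90/13); (81/13, -75/13) → (243/13, 225/13); (54/13, 69/26) → (162/13, -207/26); (-477/13, -9/13) → (-1431/13, 27/13)
T6 shear: x ← x − 2·y: (135/13, 81/26) → (54/13, 81/26); (-1728/13, 90/13) → (-1908/13, 90/13); (243/13, 225/13) → (-207/13, 225/13); (162/13, -207/26) → (369/13, -207/26); (-1431/13, 27/13) → (-1485/13, 27/13)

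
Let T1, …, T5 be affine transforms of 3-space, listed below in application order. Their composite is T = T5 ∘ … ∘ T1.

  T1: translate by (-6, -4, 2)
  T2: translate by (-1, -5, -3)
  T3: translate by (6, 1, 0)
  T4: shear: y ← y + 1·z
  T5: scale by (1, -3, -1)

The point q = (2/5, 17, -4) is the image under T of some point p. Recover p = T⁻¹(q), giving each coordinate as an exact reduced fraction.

T1 = [1 0 0 -6; 0 1 0 -4; 0 0 1 2; 0 0 0 1]
T2·T1 = [1 0 0 -7; 0 1 0 -9; 0 0 1 -1; 0 0 0 1]
T3·…·T1 = [1 0 0 -1; 0 1 0 -8; 0 0 1 -1; 0 0 0 1]
T4·…·T1 = [1 0 0 -1; 0 1 1 -9; 0 0 1 -1; 0 0 0 1]
T5·…·T1 = [1 0 0 -1; 0 -3 -3 27; 0 0 -1 1; 0 0 0 1]
det M = 3; M⁻¹ = [1 0 0 1; 0 -1/3 1 8; 0 0 -1 1; 0 0 0 1]
M⁻¹ · (2/5, 17, -4)ᵀ = (7/5, -5/3, 5)ᵀ

p = (7/5, -5/3, 5)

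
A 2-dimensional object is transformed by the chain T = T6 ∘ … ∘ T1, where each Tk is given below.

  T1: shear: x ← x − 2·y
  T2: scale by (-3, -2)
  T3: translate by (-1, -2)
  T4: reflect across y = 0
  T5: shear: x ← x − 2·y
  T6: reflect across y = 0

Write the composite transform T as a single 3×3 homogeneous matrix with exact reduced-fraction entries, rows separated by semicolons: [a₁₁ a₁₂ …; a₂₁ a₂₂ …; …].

T = [-3 2 -5; 0 -2 -2; 0 0 1]

T1 = [1 -2 0; 0 1 0; 0 0 1]
T2·T1 = [-3 6 0; 0 -2 0; 0 0 1]
T3·…·T1 = [-3 6 -1; 0 -2 -2; 0 0 1]
T4·…·T1 = [-3 6 -1; 0 2 2; 0 0 1]
T5·…·T1 = [-3 2 -5; 0 2 2; 0 0 1]
T6·…·T1 = [-3 2 -5; 0 -2 -2; 0 0 1]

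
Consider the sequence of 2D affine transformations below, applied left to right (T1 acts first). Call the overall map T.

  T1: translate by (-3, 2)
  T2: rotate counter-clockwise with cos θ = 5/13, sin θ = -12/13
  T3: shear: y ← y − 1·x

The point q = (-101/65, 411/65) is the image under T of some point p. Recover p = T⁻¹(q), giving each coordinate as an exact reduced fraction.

T1 = [1 0 -3; 0 1 2; 0 0 1]
T2·T1 = [5/13 12/13 9/13; -12/13 5/13 46/13; 0 0 1]
T3·…·T1 = [5/13 12/13 9/13; -17/13 -7/13 37/13; 0 0 1]
det M = 1; M⁻¹ = [-7/13 -12/13 3; 17/13 5/13 -2; 0 0 1]
M⁻¹ · (-101/65, 411/65)ᵀ = (-2, -8/5)ᵀ

p = (-2, -8/5)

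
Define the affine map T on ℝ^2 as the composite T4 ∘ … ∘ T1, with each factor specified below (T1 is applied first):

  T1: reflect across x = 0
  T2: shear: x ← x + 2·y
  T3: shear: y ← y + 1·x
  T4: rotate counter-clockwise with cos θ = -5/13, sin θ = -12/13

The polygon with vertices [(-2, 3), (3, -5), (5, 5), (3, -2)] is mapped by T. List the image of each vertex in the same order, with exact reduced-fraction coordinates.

image vertices: (92/13, -151/13), (-151/13, 246/13), (95/13, -110/13), (-73/13, 129/13)

T1 reflect across x = 0: (-2, 3) → (2, 3); (3, -5) → (-3, -5); (5, 5) → (-5, 5); (3, -2) → (-3, -2)
T2 shear: x ← x + 2·y: (2, 3) → (8, 3); (-3, -5) → (-13, -5); (-5, 5) → (5, 5); (-3, -2) → (-7, -2)
T3 shear: y ← y + 1·x: (8, 3) → (8, 11); (-13, -5) → (-13, -18); (5, 5) → (5, 10); (-7, -2) → (-7, -9)
T4 rotate counter-clockwise with cos θ = -5/13, sin θ = -12/13: (8, 11) → (92/13, -151/13); (-13, -18) → (-151/13, 246/13); (5, 10) → (95/13, -110/13); (-7, -9) → (-73/13, 129/13)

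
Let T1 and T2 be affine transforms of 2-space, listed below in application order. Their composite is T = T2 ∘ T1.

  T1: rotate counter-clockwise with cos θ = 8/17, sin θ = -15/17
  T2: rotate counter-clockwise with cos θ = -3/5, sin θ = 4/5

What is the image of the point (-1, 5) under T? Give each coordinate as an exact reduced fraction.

T(p) = (-421/85, 103/85)

T1 rotate counter-clockwise with cos θ = 8/17, sin θ = -15/17: (-1, 5) → (67/17, 55/17)
T2 rotate counter-clockwise with cos θ = -3/5, sin θ = 4/5: (67/17, 55/17) → (-421/85, 103/85)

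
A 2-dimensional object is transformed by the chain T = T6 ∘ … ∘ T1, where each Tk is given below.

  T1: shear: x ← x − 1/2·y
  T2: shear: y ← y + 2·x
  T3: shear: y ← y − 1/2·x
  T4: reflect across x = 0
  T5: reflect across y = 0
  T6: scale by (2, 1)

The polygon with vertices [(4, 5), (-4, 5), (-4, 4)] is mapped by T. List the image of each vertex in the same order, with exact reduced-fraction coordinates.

T1 shear: x ← x − 1/2·y: (4, 5) → (3/2, 5); (-4, 5) → (-13/2, 5); (-4, 4) → (-6, 4)
T2 shear: y ← y + 2·x: (3/2, 5) → (3/2, 8); (-13/2, 5) → (-13/2, -8); (-6, 4) → (-6, -8)
T3 shear: y ← y − 1/2·x: (3/2, 8) → (3/2, 29/4); (-13/2, -8) → (-13/2, -19/4); (-6, -8) → (-6, -5)
T4 reflect across x = 0: (3/2, 29/4) → (-3/2, 29/4); (-13/2, -19/4) → (13/2, -19/4); (-6, -5) → (6, -5)
T5 reflect across y = 0: (-3/2, 29/4) → (-3/2, -29/4); (13/2, -19/4) → (13/2, 19/4); (6, -5) → (6, 5)
T6 scale by (2, 1): (-3/2, -29/4) → (-3, -29/4); (13/2, 19/4) → (13, 19/4); (6, 5) → (12, 5)

image vertices: (-3, -29/4), (13, 19/4), (12, 5)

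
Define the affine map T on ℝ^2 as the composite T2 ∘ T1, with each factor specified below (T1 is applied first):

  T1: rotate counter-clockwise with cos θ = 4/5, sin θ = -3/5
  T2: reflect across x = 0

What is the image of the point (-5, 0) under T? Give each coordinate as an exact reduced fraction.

T1 rotate counter-clockwise with cos θ = 4/5, sin θ = -3/5: (-5, 0) → (-4, 3)
T2 reflect across x = 0: (-4, 3) → (4, 3)

T(p) = (4, 3)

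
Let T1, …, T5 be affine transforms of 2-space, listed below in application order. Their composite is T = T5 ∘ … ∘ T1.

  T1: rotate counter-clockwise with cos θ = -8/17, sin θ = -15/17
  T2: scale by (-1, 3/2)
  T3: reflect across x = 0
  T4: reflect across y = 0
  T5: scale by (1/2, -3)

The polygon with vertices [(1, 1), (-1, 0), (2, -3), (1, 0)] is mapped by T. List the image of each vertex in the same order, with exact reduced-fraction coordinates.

image vertices: (7/34, -207/34), (4/17, 135/34), (-61/34, -27/17), (-4/17, -135/34)

T1 rotate counter-clockwise with cos θ = -8/17, sin θ = -15/17: (1, 1) → (7/17, -23/17); (-1, 0) → (8/17, 15/17); (2, -3) → (-61/17, -6/17); (1, 0) → (-8/17, -15/17)
T2 scale by (-1, 3/2): (7/17, -23/17) → (-7/17, -69/34); (8/17, 15/17) → (-8/17, 45/34); (-61/17, -6/17) → (61/17, -9/17); (-8/17, -15/17) → (8/17, -45/34)
T3 reflect across x = 0: (-7/17, -69/34) → (7/17, -69/34); (-8/17, 45/34) → (8/17, 45/34); (61/17, -9/17) → (-61/17, -9/17); (8/17, -45/34) → (-8/17, -45/34)
T4 reflect across y = 0: (7/17, -69/34) → (7/17, 69/34); (8/17, 45/34) → (8/17, -45/34); (-61/17, -9/17) → (-61/17, 9/17); (-8/17, -45/34) → (-8/17, 45/34)
T5 scale by (1/2, -3): (7/17, 69/34) → (7/34, -207/34); (8/17, -45/34) → (4/17, 135/34); (-61/17, 9/17) → (-61/34, -27/17); (-8/17, 45/34) → (-4/17, -135/34)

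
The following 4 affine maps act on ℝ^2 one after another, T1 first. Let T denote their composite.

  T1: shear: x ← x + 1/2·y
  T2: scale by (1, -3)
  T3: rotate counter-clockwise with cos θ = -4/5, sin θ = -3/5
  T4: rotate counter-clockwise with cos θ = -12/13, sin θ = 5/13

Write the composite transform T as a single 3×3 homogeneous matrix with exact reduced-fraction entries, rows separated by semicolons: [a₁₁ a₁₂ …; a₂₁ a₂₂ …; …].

T = [63/65 159/130 0; 16/65 -181/65 0; 0 0 1]

T1 = [1 1/2 0; 0 1 0; 0 0 1]
T2·T1 = [1 1/2 0; 0 -3 0; 0 0 1]
T3·…·T1 = [-4/5 -11/5 0; -3/5 21/10 0; 0 0 1]
T4·…·T1 = [63/65 159/130 0; 16/65 -181/65 0; 0 0 1]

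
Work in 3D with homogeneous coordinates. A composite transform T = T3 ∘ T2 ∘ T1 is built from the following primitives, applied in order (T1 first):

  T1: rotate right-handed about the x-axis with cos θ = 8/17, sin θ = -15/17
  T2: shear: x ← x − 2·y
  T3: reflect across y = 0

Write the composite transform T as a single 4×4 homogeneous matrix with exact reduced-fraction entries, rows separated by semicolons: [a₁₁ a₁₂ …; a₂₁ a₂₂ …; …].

T = [1 -16/17 -30/17 0; 0 -8/17 -15/17 0; 0 -15/17 8/17 0; 0 0 0 1]

T1 = [1 0 0 0; 0 8/17 15/17 0; 0 -15/17 8/17 0; 0 0 0 1]
T2·T1 = [1 -16/17 -30/17 0; 0 8/17 15/17 0; 0 -15/17 8/17 0; 0 0 0 1]
T3·…·T1 = [1 -16/17 -30/17 0; 0 -8/17 -15/17 0; 0 -15/17 8/17 0; 0 0 0 1]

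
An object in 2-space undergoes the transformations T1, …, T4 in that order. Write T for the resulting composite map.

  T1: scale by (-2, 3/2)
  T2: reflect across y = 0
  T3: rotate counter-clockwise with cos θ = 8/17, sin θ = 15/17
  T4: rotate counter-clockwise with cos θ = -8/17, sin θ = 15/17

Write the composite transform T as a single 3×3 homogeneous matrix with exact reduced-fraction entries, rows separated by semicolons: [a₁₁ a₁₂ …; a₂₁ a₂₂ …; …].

T = [2 0 0; 0 3/2 0; 0 0 1]

T1 = [-2 0 0; 0 3/2 0; 0 0 1]
T2·T1 = [-2 0 0; 0 -3/2 0; 0 0 1]
T3·…·T1 = [-16/17 45/34 0; -30/17 -12/17 0; 0 0 1]
T4·…·T1 = [2 0 0; 0 3/2 0; 0 0 1]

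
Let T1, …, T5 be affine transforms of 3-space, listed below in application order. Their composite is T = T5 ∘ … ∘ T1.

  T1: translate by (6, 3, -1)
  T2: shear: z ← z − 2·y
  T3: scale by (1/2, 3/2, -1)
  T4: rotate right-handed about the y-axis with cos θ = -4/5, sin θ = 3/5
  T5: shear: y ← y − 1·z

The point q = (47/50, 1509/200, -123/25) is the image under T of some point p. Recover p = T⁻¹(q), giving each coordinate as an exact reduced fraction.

p = (-8/5, -5/4, 0)

T1 = [1 0 0 6; 0 1 0 3; 0 0 1 -1; 0 0 0 1]
T2·T1 = [1 0 0 6; 0 1 0 3; 0 -2 1 -7; 0 0 0 1]
T3·…·T1 = [1/2 0 0 3; 0 3/2 0 9/2; 0 2 -1 7; 0 0 0 1]
T4·…·T1 = [-2/5 6/5 -3/5 9/5; 0 3/2 0 9/2; -3/10 -8/5 4/5 -37/5; 0 0 0 1]
T5·…·T1 = [-2/5 6/5 -3/5 9/5; 3/10 31/10 -4/5 119/10; -3/10 -8/5 4/5 -37/5; 0 0 0 1]
det M = -3/4; M⁻¹ = [-8/5 0 -6/5 -6; 0 2/3 2/3 -3; -3/5 4/3 32/15 1; 0 0 0 1]
M⁻¹ · (47/50, 1509/200, -123/25)ᵀ = (-8/5, -5/4, 0)ᵀ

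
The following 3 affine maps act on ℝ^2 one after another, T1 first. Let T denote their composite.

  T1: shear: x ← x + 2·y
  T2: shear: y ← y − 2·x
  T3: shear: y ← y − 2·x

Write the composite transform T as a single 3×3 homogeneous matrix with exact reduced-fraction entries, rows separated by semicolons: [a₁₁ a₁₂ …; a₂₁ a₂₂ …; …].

T1 = [1 2 0; 0 1 0; 0 0 1]
T2·T1 = [1 2 0; -2 -3 0; 0 0 1]
T3·…·T1 = [1 2 0; -4 -7 0; 0 0 1]

T = [1 2 0; -4 -7 0; 0 0 1]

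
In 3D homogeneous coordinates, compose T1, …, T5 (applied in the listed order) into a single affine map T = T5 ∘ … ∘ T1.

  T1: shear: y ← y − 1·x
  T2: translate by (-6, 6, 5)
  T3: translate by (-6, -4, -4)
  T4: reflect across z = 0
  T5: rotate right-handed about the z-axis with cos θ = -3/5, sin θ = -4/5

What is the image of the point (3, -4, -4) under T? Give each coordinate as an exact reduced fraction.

T1 shear: y ← y − 1·x: (3, -4, -4) → (3, -7, -4)
T2 translate by (-6, 6, 5): (3, -7, -4) → (-3, -1, 1)
T3 translate by (-6, -4, -4): (-3, -1, 1) → (-9, -5, -3)
T4 reflect across z = 0: (-9, -5, -3) → (-9, -5, 3)
T5 rotate right-handed about the z-axis with cos θ = -3/5, sin θ = -4/5: (-9, -5, 3) → (7/5, 51/5, 3)

T(p) = (7/5, 51/5, 3)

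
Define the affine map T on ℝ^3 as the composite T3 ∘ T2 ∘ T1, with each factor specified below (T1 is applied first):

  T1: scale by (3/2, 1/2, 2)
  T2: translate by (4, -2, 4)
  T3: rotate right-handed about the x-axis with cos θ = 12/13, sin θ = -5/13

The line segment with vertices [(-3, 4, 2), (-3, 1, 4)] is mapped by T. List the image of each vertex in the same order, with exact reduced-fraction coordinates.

T1 scale by (3/2, 1/2, 2): (-3, 4, 2) → (-9/2, 2, 4); (-3, 1, 4) → (-9/2, 1/2, 8)
T2 translate by (4, -2, 4): (-9/2, 2, 4) → (-1/2, 0, 8); (-9/2, 1/2, 8) → (-1/2, -3/2, 12)
T3 rotate right-handed about the x-axis with cos θ = 12/13, sin θ = -5/13: (-1/2, 0, 8) → (-1/2, 40/13, 96/13); (-1/2, -3/2, 12) → (-1/2, 42/13, 303/26)

image vertices: (-1/2, 40/13, 96/13), (-1/2, 42/13, 303/26)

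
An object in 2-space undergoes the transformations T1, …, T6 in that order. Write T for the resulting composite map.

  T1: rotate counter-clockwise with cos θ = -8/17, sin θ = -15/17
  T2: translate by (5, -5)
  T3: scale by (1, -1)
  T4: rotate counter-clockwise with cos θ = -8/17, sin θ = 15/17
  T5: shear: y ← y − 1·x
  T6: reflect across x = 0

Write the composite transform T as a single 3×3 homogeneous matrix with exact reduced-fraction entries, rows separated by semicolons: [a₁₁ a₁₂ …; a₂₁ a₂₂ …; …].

T1 = [-8/17 15/17 0; -15/17 -8/17 0; 0 0 1]
T2·T1 = [-8/17 15/17 5; -15/17 -8/17 -5; 0 0 1]
T3·…·T1 = [-8/17 15/17 5; 15/17 8/17 5; 0 0 1]
T4·…·T1 = [-161/289 -240/289 -115/17; -240/289 161/289 35/17; 0 0 1]
T5·…·T1 = [-161/289 -240/289 -115/17; -79/289 401/289 150/17; 0 0 1]
T6·…·T1 = [161/289 240/289 115/17; -79/289 401/289 150/17; 0 0 1]

T = [161/289 240/289 115/17; -79/289 401/289 150/17; 0 0 1]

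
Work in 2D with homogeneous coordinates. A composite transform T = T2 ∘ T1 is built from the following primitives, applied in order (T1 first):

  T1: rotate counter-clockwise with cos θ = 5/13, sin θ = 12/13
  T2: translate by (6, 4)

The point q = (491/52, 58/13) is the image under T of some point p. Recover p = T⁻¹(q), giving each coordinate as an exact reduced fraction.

p = (7/4, -3)

T1 = [5/13 -12/13 0; 12/13 5/13 0; 0 0 1]
T2·T1 = [5/13 -12/13 6; 12/13 5/13 4; 0 0 1]
det M = 1; M⁻¹ = [5/13 12/13 -6; -12/13 5/13 4; 0 0 1]
M⁻¹ · (491/52, 58/13)ᵀ = (7/4, -3)ᵀ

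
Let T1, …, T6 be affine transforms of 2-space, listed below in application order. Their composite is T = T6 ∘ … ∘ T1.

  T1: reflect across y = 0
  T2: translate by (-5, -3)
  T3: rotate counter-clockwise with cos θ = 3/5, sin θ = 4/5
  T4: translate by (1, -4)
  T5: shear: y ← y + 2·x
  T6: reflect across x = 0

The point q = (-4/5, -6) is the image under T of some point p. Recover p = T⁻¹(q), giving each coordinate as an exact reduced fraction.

p = (2, -1)

T1 = [1 0 0; 0 -1 0; 0 0 1]
T2·T1 = [1 0 -5; 0 -1 -3; 0 0 1]
T3·…·T1 = [3/5 4/5 -3/5; 4/5 -3/5 -29/5; 0 0 1]
T4·…·T1 = [3/5 4/5 2/5; 4/5 -3/5 -49/5; 0 0 1]
T5·…·T1 = [3/5 4/5 2/5; 2 1 -9; 0 0 1]
T6·…·T1 = [-3/5 -4/5 -2/5; 2 1 -9; 0 0 1]
det M = 1; M⁻¹ = [1 4/5 38/5; -2 -3/5 -31/5; 0 0 1]
M⁻¹ · (-4/5, -6)ᵀ = (2, -1)ᵀ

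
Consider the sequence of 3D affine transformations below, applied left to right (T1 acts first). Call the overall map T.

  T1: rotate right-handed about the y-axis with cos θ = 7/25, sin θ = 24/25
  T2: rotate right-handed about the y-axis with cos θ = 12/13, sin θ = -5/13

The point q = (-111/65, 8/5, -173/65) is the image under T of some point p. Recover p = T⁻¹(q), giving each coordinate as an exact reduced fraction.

T1 = [7/25 0 24/25 0; 0 1 0 0; -24/25 0 7/25 0; 0 0 0 1]
T2·T1 = [204/325 0 253/325 0; 0 1 0 0; -253/325 0 204/325 0; 0 0 0 1]
det M = 1; M⁻¹ = [204/325 0 -253/325 0; 0 1 0 0; 253/325 0 204/325 0; 0 0 0 1]
M⁻¹ · (-111/65, 8/5, -173/65)ᵀ = (1, 8/5, -3)ᵀ

p = (1, 8/5, -3)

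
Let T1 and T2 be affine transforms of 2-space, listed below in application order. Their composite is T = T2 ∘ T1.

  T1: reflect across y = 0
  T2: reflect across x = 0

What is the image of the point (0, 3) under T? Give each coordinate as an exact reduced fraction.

T1 reflect across y = 0: (0, 3) → (0, -3)
T2 reflect across x = 0: (0, -3) → (0, -3)

T(p) = (0, -3)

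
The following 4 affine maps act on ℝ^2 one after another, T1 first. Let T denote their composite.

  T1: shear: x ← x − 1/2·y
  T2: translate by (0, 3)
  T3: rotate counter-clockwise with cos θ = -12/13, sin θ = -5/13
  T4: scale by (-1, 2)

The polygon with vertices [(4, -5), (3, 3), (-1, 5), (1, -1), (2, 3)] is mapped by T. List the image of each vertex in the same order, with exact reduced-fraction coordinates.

T1 shear: x ← x − 1/2·y: (4, -5) → (13/2, -5); (3, 3) → (3/2, 3); (-1, 5) → (-7/2, 5); (1, -1) → (3/2, -1); (2, 3) → (1/2, 3)
T2 translate by (0, 3): (13/2, -5) → (13/2, -2); (3/2, 3) → (3/2, 6); (-7/2, 5) → (-7/2, 8); (3/2, -1) → (3/2, 2); (1/2, 3) → (1/2, 6)
T3 rotate counter-clockwise with cos θ = -12/13, sin θ = -5/13: (13/2, -2) → (-88/13, -17/26); (3/2, 6) → (12/13, -159/26); (-7/2, 8) → (82/13, -157/26); (3/2, 2) → (-8/13, -63/26); (1/2, 6) → (24/13, -149/26)
T4 scale by (-1, 2): (-88/13, -17/26) → (88/13, -17/13); (12/13, -159/26) → (-12/13, -159/13); (82/13, -157/26) → (-82/13, -157/13); (-8/13, -63/26) → (8/13, -63/13); (24/13, -149/26) → (-24/13, -149/13)

image vertices: (88/13, -17/13), (-12/13, -159/13), (-82/13, -157/13), (8/13, -63/13), (-24/13, -149/13)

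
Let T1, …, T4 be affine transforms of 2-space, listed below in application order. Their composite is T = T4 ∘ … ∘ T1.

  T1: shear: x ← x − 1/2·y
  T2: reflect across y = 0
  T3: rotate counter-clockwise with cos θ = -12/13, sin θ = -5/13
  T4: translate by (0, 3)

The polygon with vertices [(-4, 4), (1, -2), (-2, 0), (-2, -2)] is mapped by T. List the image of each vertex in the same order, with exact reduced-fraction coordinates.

image vertices: (4, 9), (-14/13, 5/13), (24/13, 49/13), (22/13, 20/13)

T1 shear: x ← x − 1/2·y: (-4, 4) → (-6, 4); (1, -2) → (2, -2); (-2, 0) → (-2, 0); (-2, -2) → (-1, -2)
T2 reflect across y = 0: (-6, 4) → (-6, -4); (2, -2) → (2, 2); (-2, 0) → (-2, 0); (-1, -2) → (-1, 2)
T3 rotate counter-clockwise with cos θ = -12/13, sin θ = -5/13: (-6, -4) → (4, 6); (2, 2) → (-14/13, -34/13); (-2, 0) → (24/13, 10/13); (-1, 2) → (22/13, -19/13)
T4 translate by (0, 3): (4, 6) → (4, 9); (-14/13, -34/13) → (-14/13, 5/13); (24/13, 10/13) → (24/13, 49/13); (22/13, -19/13) → (22/13, 20/13)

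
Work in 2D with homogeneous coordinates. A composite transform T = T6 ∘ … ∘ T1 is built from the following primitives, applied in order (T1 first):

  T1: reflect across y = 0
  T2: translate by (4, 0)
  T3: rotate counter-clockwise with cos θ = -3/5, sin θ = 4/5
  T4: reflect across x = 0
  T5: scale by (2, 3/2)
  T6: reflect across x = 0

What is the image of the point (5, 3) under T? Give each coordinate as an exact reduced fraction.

T(p) = (-6, 27/2)

T1 reflect across y = 0: (5, 3) → (5, -3)
T2 translate by (4, 0): (5, -3) → (9, -3)
T3 rotate counter-clockwise with cos θ = -3/5, sin θ = 4/5: (9, -3) → (-3, 9)
T4 reflect across x = 0: (-3, 9) → (3, 9)
T5 scale by (2, 3/2): (3, 9) → (6, 27/2)
T6 reflect across x = 0: (6, 27/2) → (-6, 27/2)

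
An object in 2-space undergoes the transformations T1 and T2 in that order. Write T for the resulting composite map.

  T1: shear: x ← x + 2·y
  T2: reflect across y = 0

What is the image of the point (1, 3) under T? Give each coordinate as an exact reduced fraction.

T(p) = (7, -3)

T1 shear: x ← x + 2·y: (1, 3) → (7, 3)
T2 reflect across y = 0: (7, 3) → (7, -3)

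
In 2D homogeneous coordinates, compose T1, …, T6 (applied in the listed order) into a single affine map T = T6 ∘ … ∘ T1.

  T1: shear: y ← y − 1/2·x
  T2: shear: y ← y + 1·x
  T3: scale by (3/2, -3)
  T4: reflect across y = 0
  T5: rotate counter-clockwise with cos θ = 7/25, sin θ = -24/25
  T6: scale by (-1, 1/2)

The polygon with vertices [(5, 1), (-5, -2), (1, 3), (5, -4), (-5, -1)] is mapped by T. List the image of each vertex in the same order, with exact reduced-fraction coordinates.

image vertices: (-609/50, -213/100), (753/50, 171/100), (-21/2, 3/4), (111/50, -423/100), (609/50, 213/100)

T1 shear: y ← y − 1/2·x: (5, 1) → (5, -3/2); (-5, -2) → (-5, 1/2); (1, 3) → (1, 5/2); (5, -4) → (5, -13/2); (-5, -1) → (-5, 3/2)
T2 shear: y ← y + 1·x: (5, -3/2) → (5, 7/2); (-5, 1/2) → (-5, -9/2); (1, 5/2) → (1, 7/2); (5, -13/2) → (5, -3/2); (-5, 3/2) → (-5, -7/2)
T3 scale by (3/2, -3): (5, 7/2) → (15/2, -21/2); (-5, -9/2) → (-15/2, 27/2); (1, 7/2) → (3/2, -21/2); (5, -3/2) → (15/2, 9/2); (-5, -7/2) → (-15/2, 21/2)
T4 reflect across y = 0: (15/2, -21/2) → (15/2, 21/2); (-15/2, 27/2) → (-15/2, -27/2); (3/2, -21/2) → (3/2, 21/2); (15/2, 9/2) → (15/2, -9/2); (-15/2, 21/2) → (-15/2, -21/2)
T5 rotate counter-clockwise with cos θ = 7/25, sin θ = -24/25: (15/2, 21/2) → (609/50, -213/50); (-15/2, -27/2) → (-753/50, 171/50); (3/2, 21/2) → (21/2, 3/2); (15/2, -9/2) → (-111/50, -423/50); (-15/2, -21/2) → (-609/50, 213/50)
T6 scale by (-1, 1/2): (609/50, -213/50) → (-609/50, -213/100); (-753/50, 171/50) → (753/50, 171/100); (21/2, 3/2) → (-21/2, 3/4); (-111/50, -423/50) → (111/50, -423/100); (-609/50, 213/50) → (609/50, 213/100)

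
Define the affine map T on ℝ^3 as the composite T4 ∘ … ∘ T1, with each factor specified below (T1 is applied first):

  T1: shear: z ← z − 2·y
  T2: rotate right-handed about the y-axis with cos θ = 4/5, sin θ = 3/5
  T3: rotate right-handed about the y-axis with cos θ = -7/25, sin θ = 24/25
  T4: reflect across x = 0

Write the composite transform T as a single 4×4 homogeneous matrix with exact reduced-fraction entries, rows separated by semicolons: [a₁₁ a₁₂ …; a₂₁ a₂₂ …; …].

T1 = [1 0 0 0; 0 1 0 0; 0 -2 1 0; 0 0 0 1]
T2·T1 = [4/5 -6/5 3/5 0; 0 1 0 0; -3/5 -8/5 4/5 0; 0 0 0 1]
T3·…·T1 = [-4/5 -6/5 3/5 0; 0 1 0 0; -3/5 8/5 -4/5 0; 0 0 0 1]
T4·…·T1 = [4/5 6/5 -3/5 0; 0 1 0 0; -3/5 8/5 -4/5 0; 0 0 0 1]

T = [4/5 6/5 -3/5 0; 0 1 0 0; -3/5 8/5 -4/5 0; 0 0 0 1]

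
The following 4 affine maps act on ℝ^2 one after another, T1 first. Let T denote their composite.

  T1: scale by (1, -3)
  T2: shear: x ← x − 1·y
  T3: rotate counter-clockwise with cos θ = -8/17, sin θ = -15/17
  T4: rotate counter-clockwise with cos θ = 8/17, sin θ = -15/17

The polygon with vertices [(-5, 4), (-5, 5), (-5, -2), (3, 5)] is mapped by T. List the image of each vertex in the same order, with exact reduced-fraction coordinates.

T1 scale by (1, -3): (-5, 4) → (-5, -12); (-5, 5) → (-5, -15); (-5, -2) → (-5, 6); (3, 5) → (3, -15)
T2 shear: x ← x − 1·y: (-5, -12) → (7, -12); (-5, -15) → (10, -15); (-5, 6) → (-11, 6); (3, -15) → (18, -15)
T3 rotate counter-clockwise with cos θ = -8/17, sin θ = -15/17: (7, -12) → (-236/17, -9/17); (10, -15) → (-305/17, -30/17); (-11, 6) → (178/17, 117/17); (18, -15) → (-369/17, -150/17)
T4 rotate counter-clockwise with cos θ = 8/17, sin θ = -15/17: (-236/17, -9/17) → (-7, 12); (-305/17, -30/17) → (-10, 15); (178/17, 117/17) → (11, -6); (-369/17, -150/17) → (-18, 15)

image vertices: (-7, 12), (-10, 15), (11, -6), (-18, 15)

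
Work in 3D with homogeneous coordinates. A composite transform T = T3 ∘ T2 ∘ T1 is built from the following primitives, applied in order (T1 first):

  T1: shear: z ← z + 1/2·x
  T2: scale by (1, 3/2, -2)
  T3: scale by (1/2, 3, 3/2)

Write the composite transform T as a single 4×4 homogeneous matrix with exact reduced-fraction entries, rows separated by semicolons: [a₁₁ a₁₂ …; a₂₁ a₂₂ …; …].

T1 = [1 0 0 0; 0 1 0 0; 1/2 0 1 0; 0 0 0 1]
T2·T1 = [1 0 0 0; 0 3/2 0 0; -1 0 -2 0; 0 0 0 1]
T3·…·T1 = [1/2 0 0 0; 0 9/2 0 0; -3/2 0 -3 0; 0 0 0 1]

T = [1/2 0 0 0; 0 9/2 0 0; -3/2 0 -3 0; 0 0 0 1]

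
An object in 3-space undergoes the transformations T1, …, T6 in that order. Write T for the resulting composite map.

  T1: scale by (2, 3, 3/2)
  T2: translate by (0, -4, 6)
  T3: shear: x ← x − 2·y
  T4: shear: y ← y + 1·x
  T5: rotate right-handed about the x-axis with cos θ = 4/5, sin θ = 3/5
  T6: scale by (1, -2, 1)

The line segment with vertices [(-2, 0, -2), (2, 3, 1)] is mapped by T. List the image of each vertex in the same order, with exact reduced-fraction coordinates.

image vertices: (4, 18/5, 12/5), (-6, 53/5, 27/5)

T1 scale by (2, 3, 3/2): (-2, 0, -2) → (-4, 0, -3); (2, 3, 1) → (4, 9, 3/2)
T2 translate by (0, -4, 6): (-4, 0, -3) → (-4, -4, 3); (4, 9, 3/2) → (4, 5, 15/2)
T3 shear: x ← x − 2·y: (-4, -4, 3) → (4, -4, 3); (4, 5, 15/2) → (-6, 5, 15/2)
T4 shear: y ← y + 1·x: (4, -4, 3) → (4, 0, 3); (-6, 5, 15/2) → (-6, -1, 15/2)
T5 rotate right-handed about the x-axis with cos θ = 4/5, sin θ = 3/5: (4, 0, 3) → (4, -9/5, 12/5); (-6, -1, 15/2) → (-6, -53/10, 27/5)
T6 scale by (1, -2, 1): (4, -9/5, 12/5) → (4, 18/5, 12/5); (-6, -53/10, 27/5) → (-6, 53/5, 27/5)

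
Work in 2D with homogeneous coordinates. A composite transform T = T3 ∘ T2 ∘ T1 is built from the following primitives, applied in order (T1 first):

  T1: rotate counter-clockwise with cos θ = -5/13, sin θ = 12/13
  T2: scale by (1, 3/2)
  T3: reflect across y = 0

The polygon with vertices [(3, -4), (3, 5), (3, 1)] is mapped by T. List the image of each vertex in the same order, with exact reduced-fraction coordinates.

T1 rotate counter-clockwise with cos θ = -5/13, sin θ = 12/13: (3, -4) → (33/13, 56/13); (3, 5) → (-75/13, 11/13); (3, 1) → (-27/13, 31/13)
T2 scale by (1, 3/2): (33/13, 56/13) → (33/13, 84/13); (-75/13, 11/13) → (-75/13, 33/26); (-27/13, 31/13) → (-27/13, 93/26)
T3 reflect across y = 0: (33/13, 84/13) → (33/13, -84/13); (-75/13, 33/26) → (-75/13, -33/26); (-27/13, 93/26) → (-27/13, -93/26)

image vertices: (33/13, -84/13), (-75/13, -33/26), (-27/13, -93/26)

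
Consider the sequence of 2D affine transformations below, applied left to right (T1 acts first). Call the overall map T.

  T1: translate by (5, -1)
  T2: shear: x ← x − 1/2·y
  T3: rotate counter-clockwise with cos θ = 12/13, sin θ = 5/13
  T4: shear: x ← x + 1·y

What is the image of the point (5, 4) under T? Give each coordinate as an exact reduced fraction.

T1 translate by (5, -1): (5, 4) → (10, 3)
T2 shear: x ← x − 1/2·y: (10, 3) → (17/2, 3)
T3 rotate counter-clockwise with cos θ = 12/13, sin θ = 5/13: (17/2, 3) → (87/13, 157/26)
T4 shear: x ← x + 1·y: (87/13, 157/26) → (331/26, 157/26)

T(p) = (331/26, 157/26)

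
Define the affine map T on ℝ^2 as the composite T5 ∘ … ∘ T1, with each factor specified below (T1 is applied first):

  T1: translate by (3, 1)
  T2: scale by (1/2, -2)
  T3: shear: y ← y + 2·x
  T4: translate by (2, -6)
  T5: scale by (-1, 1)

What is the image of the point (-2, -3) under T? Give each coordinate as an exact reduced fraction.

T1 translate by (3, 1): (-2, -3) → (1, -2)
T2 scale by (1/2, -2): (1, -2) → (1/2, 4)
T3 shear: y ← y + 2·x: (1/2, 4) → (1/2, 5)
T4 translate by (2, -6): (1/2, 5) → (5/2, -1)
T5 scale by (-1, 1): (5/2, -1) → (-5/2, -1)

T(p) = (-5/2, -1)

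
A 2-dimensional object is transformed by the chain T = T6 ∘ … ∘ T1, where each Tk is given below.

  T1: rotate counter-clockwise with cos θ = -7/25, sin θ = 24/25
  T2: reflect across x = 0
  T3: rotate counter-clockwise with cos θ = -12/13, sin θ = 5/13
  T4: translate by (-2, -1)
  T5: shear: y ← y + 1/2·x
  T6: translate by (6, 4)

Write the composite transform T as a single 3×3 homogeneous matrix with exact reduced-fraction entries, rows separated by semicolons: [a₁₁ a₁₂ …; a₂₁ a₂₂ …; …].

T = [-204/325 -253/325 4; -71/65 31/130 2; 0 0 1]

T1 = [-7/25 -24/25 0; 24/25 -7/25 0; 0 0 1]
T2·T1 = [7/25 24/25 0; 24/25 -7/25 0; 0 0 1]
T3·…·T1 = [-204/325 -253/325 0; -253/325 204/325 0; 0 0 1]
T4·…·T1 = [-204/325 -253/325 -2; -253/325 204/325 -1; 0 0 1]
T5·…·T1 = [-204/325 -253/325 -2; -71/65 31/130 -2; 0 0 1]
T6·…·T1 = [-204/325 -253/325 4; -71/65 31/130 2; 0 0 1]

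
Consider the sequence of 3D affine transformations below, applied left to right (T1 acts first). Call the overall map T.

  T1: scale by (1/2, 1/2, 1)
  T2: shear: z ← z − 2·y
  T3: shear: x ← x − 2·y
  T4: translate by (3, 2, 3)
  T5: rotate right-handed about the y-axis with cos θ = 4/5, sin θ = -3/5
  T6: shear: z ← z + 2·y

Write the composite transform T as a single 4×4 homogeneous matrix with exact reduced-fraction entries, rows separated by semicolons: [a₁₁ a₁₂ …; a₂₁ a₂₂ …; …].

T = [2/5 -1/5 -3/5 3/5; 0 1/2 0 2; 3/10 -2/5 4/5 41/5; 0 0 0 1]

T1 = [1/2 0 0 0; 0 1/2 0 0; 0 0 1 0; 0 0 0 1]
T2·T1 = [1/2 0 0 0; 0 1/2 0 0; 0 -1 1 0; 0 0 0 1]
T3·…·T1 = [1/2 -1 0 0; 0 1/2 0 0; 0 -1 1 0; 0 0 0 1]
T4·…·T1 = [1/2 -1 0 3; 0 1/2 0 2; 0 -1 1 3; 0 0 0 1]
T5·…·T1 = [2/5 -1/5 -3/5 3/5; 0 1/2 0 2; 3/10 -7/5 4/5 21/5; 0 0 0 1]
T6·…·T1 = [2/5 -1/5 -3/5 3/5; 0 1/2 0 2; 3/10 -2/5 4/5 41/5; 0 0 0 1]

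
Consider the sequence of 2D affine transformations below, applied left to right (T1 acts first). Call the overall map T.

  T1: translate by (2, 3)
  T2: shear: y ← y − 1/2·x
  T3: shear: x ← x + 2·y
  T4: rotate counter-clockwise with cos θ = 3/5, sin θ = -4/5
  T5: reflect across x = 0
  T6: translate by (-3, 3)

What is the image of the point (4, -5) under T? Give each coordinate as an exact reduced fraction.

T(p) = (17/5, 16/5)

T1 translate by (2, 3): (4, -5) → (6, -2)
T2 shear: y ← y − 1/2·x: (6, -2) → (6, -5)
T3 shear: x ← x + 2·y: (6, -5) → (-4, -5)
T4 rotate counter-clockwise with cos θ = 3/5, sin θ = -4/5: (-4, -5) → (-32/5, 1/5)
T5 reflect across x = 0: (-32/5, 1/5) → (32/5, 1/5)
T6 translate by (-3, 3): (32/5, 1/5) → (17/5, 16/5)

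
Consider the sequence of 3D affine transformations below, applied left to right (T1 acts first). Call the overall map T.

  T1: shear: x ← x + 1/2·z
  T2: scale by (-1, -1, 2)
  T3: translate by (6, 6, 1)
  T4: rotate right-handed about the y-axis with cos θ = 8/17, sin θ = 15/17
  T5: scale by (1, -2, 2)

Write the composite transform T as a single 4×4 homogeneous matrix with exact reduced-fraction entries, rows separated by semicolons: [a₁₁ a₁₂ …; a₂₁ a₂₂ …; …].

T1 = [1 0 1/2 0; 0 1 0 0; 0 0 1 0; 0 0 0 1]
T2·T1 = [-1 0 -1/2 0; 0 -1 0 0; 0 0 2 0; 0 0 0 1]
T3·…·T1 = [-1 0 -1/2 6; 0 -1 0 6; 0 0 2 1; 0 0 0 1]
T4·…·T1 = [-8/17 0 26/17 63/17; 0 -1 0 6; 15/17 0 47/34 -82/17; 0 0 0 1]
T5·…·T1 = [-8/17 0 26/17 63/17; 0 2 0 -12; 30/17 0 47/17 -164/17; 0 0 0 1]

T = [-8/17 0 26/17 63/17; 0 2 0 -12; 30/17 0 47/17 -164/17; 0 0 0 1]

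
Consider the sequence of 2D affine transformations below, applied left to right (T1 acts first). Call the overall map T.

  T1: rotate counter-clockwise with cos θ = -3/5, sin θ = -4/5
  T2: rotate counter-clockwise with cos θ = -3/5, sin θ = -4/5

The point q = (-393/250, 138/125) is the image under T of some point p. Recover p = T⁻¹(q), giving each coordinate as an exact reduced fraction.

T1 = [-3/5 4/5 0; -4/5 -3/5 0; 0 0 1]
T2·T1 = [-7/25 -24/25 0; 24/25 -7/25 0; 0 0 1]
det M = 1; M⁻¹ = [-7/25 24/25 0; -24/25 -7/25 0; 0 0 1]
M⁻¹ · (-393/250, 138/125)ᵀ = (3/2, 6/5)ᵀ

p = (3/2, 6/5)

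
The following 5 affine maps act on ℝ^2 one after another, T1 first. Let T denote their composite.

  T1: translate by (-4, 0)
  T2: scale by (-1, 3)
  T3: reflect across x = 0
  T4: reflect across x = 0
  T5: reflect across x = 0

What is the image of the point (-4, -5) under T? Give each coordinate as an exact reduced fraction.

T1 translate by (-4, 0): (-4, -5) → (-8, -5)
T2 scale by (-1, 3): (-8, -5) → (8, -15)
T3 reflect across x = 0: (8, -15) → (-8, -15)
T4 reflect across x = 0: (-8, -15) → (8, -15)
T5 reflect across x = 0: (8, -15) → (-8, -15)

T(p) = (-8, -15)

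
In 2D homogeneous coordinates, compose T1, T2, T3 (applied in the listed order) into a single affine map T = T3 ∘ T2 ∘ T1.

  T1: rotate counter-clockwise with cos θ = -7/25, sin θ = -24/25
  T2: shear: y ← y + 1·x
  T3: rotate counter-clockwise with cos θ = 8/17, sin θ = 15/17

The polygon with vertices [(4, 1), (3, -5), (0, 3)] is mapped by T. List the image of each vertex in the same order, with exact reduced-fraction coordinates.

image vertices: (1573/425, -916/425), (1542/425, -3539/425), (-189/425, 1488/425)

T1 rotate counter-clockwise with cos θ = -7/25, sin θ = -24/25: (4, 1) → (-4/25, -103/25); (3, -5) → (-141/25, -37/25); (0, 3) → (72/25, -21/25)
T2 shear: y ← y + 1·x: (-4/25, -103/25) → (-4/25, -107/25); (-141/25, -37/25) → (-141/25, -178/25); (72/25, -21/25) → (72/25, 51/25)
T3 rotate counter-clockwise with cos θ = 8/17, sin θ = 15/17: (-4/25, -107/25) → (1573/425, -916/425); (-141/25, -178/25) → (1542/425, -3539/425); (72/25, 51/25) → (-189/425, 1488/425)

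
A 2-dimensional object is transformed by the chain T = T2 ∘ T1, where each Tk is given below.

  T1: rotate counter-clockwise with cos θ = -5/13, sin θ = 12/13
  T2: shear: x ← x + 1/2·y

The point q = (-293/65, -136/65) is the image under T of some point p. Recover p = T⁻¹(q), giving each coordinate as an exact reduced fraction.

p = (-3/5, 4)

T1 = [-5/13 -12/13 0; 12/13 -5/13 0; 0 0 1]
T2·T1 = [1/13 -29/26 0; 12/13 -5/13 0; 0 0 1]
det M = 1; M⁻¹ = [-5/13 29/26 0; -12/13 1/13 0; 0 0 1]
M⁻¹ · (-293/65, -136/65)ᵀ = (-3/5, 4)ᵀ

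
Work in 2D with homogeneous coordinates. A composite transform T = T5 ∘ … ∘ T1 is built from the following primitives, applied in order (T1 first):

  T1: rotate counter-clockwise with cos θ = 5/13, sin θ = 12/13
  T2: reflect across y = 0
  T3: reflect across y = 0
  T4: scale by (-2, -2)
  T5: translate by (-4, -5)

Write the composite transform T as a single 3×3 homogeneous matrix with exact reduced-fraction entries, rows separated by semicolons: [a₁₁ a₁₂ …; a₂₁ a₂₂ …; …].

T = [-10/13 24/13 -4; -24/13 -10/13 -5; 0 0 1]

T1 = [5/13 -12/13 0; 12/13 5/13 0; 0 0 1]
T2·T1 = [5/13 -12/13 0; -12/13 -5/13 0; 0 0 1]
T3·…·T1 = [5/13 -12/13 0; 12/13 5/13 0; 0 0 1]
T4·…·T1 = [-10/13 24/13 0; -24/13 -10/13 0; 0 0 1]
T5·…·T1 = [-10/13 24/13 -4; -24/13 -10/13 -5; 0 0 1]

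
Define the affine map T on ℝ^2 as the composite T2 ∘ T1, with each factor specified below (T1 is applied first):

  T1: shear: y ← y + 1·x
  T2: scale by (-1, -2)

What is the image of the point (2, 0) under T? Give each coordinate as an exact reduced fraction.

T(p) = (-2, -4)

T1 shear: y ← y + 1·x: (2, 0) → (2, 2)
T2 scale by (-1, -2): (2, 2) → (-2, -4)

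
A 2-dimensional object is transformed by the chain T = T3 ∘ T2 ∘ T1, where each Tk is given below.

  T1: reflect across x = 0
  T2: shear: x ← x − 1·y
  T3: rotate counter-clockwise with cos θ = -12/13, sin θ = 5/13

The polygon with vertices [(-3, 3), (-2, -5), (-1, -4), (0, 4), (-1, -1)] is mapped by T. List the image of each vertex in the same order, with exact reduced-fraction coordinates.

T1 reflect across x = 0: (-3, 3) → (3, 3); (-2, -5) → (2, -5); (-1, -4) → (1, -4); (0, 4) → (0, 4); (-1, -1) → (1, -1)
T2 shear: x ← x − 1·y: (3, 3) → (0, 3); (2, -5) → (7, -5); (1, -4) → (5, -4); (0, 4) → (-4, 4); (1, -1) → (2, -1)
T3 rotate counter-clockwise with cos θ = -12/13, sin θ = 5/13: (0, 3) → (-15/13, -36/13); (7, -5) → (-59/13, 95/13); (5, -4) → (-40/13, 73/13); (-4, 4) → (28/13, -68/13); (2, -1) → (-19/13, 22/13)

image vertices: (-15/13, -36/13), (-59/13, 95/13), (-40/13, 73/13), (28/13, -68/13), (-19/13, 22/13)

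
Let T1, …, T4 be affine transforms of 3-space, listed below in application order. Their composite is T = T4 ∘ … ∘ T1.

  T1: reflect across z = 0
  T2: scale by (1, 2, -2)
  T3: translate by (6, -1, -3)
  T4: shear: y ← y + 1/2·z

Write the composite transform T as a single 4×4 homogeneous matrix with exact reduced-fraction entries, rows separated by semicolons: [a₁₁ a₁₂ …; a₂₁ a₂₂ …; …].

T = [1 0 0 6; 0 2 1 -5/2; 0 0 2 -3; 0 0 0 1]

T1 = [1 0 0 0; 0 1 0 0; 0 0 -1 0; 0 0 0 1]
T2·T1 = [1 0 0 0; 0 2 0 0; 0 0 2 0; 0 0 0 1]
T3·…·T1 = [1 0 0 6; 0 2 0 -1; 0 0 2 -3; 0 0 0 1]
T4·…·T1 = [1 0 0 6; 0 2 1 -5/2; 0 0 2 -3; 0 0 0 1]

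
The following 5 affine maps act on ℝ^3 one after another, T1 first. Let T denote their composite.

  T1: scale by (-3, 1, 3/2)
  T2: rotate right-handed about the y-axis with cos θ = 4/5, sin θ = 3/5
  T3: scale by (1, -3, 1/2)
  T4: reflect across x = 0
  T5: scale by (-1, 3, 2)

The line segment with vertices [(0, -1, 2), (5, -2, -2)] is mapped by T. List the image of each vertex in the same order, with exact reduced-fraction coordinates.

T1 scale by (-3, 1, 3/2): (0, -1, 2) → (0, -1, 3); (5, -2, -2) → (-15, -2, -3)
T2 rotate right-handed about the y-axis with cos θ = 4/5, sin θ = 3/5: (0, -1, 3) → (9/5, -1, 12/5); (-15, -2, -3) → (-69/5, -2, 33/5)
T3 scale by (1, -3, 1/2): (9/5, -1, 12/5) → (9/5, 3, 6/5); (-69/5, -2, 33/5) → (-69/5, 6, 33/10)
T4 reflect across x = 0: (9/5, 3, 6/5) → (-9/5, 3, 6/5); (-69/5, 6, 33/10) → (69/5, 6, 33/10)
T5 scale by (-1, 3, 2): (-9/5, 3, 6/5) → (9/5, 9, 12/5); (69/5, 6, 33/10) → (-69/5, 18, 33/5)

image vertices: (9/5, 9, 12/5), (-69/5, 18, 33/5)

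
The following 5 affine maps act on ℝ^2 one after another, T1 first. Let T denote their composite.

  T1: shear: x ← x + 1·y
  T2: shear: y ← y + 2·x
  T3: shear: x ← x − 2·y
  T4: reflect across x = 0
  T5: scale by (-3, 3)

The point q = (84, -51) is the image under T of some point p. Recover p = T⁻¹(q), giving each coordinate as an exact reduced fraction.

T1 = [1 1 0; 0 1 0; 0 0 1]
T2·T1 = [1 1 0; 2 3 0; 0 0 1]
T3·…·T1 = [-3 -5 0; 2 3 0; 0 0 1]
T4·…·T1 = [3 5 0; 2 3 0; 0 0 1]
T5·…·T1 = [-9 -15 0; 6 9 0; 0 0 1]
det M = 9; M⁻¹ = [1 5/3 0; -2/3 -1 0; 0 0 1]
M⁻¹ · (84, -51)ᵀ = (-1, -5)ᵀ

p = (-1, -5)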